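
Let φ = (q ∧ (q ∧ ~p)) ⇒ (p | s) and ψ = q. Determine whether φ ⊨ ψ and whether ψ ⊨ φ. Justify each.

(→) This fails. Under s = F, q = F, p = F, the left side is true but the right side is false.

(←) This fails. Under s = F, q = T, p = F, the left side is false but the right side is true.

Neither direction holds.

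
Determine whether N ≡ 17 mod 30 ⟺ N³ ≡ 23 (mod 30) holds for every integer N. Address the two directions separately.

Both implications hold.

(⇒) Suppose N ≡ 17 mod 30. Write N = 30j + 17. Then (30j + 17)³ = 27000j³ + 45900j² + 26010j + 4913 = 30(900j³ + 1530j² + 867j + 163) + 23, so N³ ≡ 23 (mod 30).

(⇐) Conversely, suppose N³ ≡ 23 (mod 30). The only residue r in {0, …, 29} with r³ ≡ 23 (mod 30) is r = 17, so N ≡ 17 (mod 30).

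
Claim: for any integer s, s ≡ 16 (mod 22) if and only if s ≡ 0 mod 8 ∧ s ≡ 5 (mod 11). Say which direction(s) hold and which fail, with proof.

(⇒) This fails: s = 82 gives 82 ≡ 16 (mod 22) but 82 ≡ 2 (mod 8), so the conjunction on the right does not hold.

(⇐) Conversely, if s ≡ 0 (mod 8) and s ≡ 5 (mod 11), then by the Chinese remainder theorem s ≡ 16 (mod 88). Since 16 ≡ 16 (mod 22) and 22 ∣ 88, we get s ≡ 16 (mod 22).

Not equivalent: only (⇐) holds.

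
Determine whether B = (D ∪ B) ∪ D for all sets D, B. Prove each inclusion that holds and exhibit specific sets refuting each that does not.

The sets are not equal: only the forward inclusion holds.

Forward inclusion. Let x ∈ B. Then either x ∈ B and x ∉ D; or x ∈ D ∩ B. In each case x ∈ (D ∪ B) ∪ D, so B ⊆ (D ∪ B) ∪ D.

Reverse inclusion. This inclusion fails. Take D = {1}, B = ∅; then 1 ∈ (D ∪ B) ∪ D but 1 ∉ B.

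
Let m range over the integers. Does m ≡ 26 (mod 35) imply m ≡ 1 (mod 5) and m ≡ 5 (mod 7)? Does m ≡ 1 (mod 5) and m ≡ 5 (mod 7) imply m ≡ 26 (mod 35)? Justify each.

[⇒] Suppose m ≡ 26 (mod 35); write m = 35j + 26. Since 5 ∣ 35, reducing mod 5 gives m ≡ 26 ≡ 1 (mod 5); since 7 ∣ 35, reducing mod 7 gives m ≡ 26 ≡ 5 (mod 7).

[⇐] Conversely, if m ≡ 1 (mod 5) and m ≡ 5 (mod 7), then by the Chinese remainder theorem m ≡ 26 (mod 35). This is exactly m ≡ 26 (mod 35).

Equivalent; both directions hold.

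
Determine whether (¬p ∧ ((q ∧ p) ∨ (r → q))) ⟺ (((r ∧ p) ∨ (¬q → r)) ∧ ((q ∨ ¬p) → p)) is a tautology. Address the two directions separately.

Forward direction. This fails. Under p = F, q = F, r = F, the left side is true but the right side is false.

Converse. This fails. Under p = T, q = T, r = F, the left side is false but the right side is true.

Neither direction holds.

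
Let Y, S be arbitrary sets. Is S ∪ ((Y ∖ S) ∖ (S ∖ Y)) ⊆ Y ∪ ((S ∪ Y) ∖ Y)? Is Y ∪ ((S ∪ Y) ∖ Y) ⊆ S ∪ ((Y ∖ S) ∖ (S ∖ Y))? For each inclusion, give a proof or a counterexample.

Forward inclusion. Let x ∈ S ∪ ((Y ∖ S) ∖ (S ∖ Y)). Then either x ∈ Y and x ∉ S; or x ∈ S and x ∉ Y; or x ∈ Y ∩ S. In each case x ∈ Y ∪ ((S ∪ Y) ∖ Y), so S ∪ ((Y ∖ S) ∖ (S ∖ Y)) ⊆ Y ∪ ((S ∪ Y) ∖ Y).

Reverse inclusion. Let x ∈ Y ∪ ((S ∪ Y) ∖ Y). Then either x ∈ Y and x ∉ S; or x ∈ S and x ∉ Y; or x ∈ Y ∩ S. In each case x ∈ S ∪ ((Y ∖ S) ∖ (S ∖ Y)), so Y ∪ ((S ∪ Y) ∖ Y) ⊆ S ∪ ((Y ∖ S) ∖ (S ∖ Y)).

Both inclusions hold.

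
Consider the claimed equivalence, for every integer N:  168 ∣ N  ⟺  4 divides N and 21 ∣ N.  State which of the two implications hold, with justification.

Only the forward direction holds.

[⇒] If 168 ∣ N, write N = 168q. Since 168 = 42·4, N = 4·(42q), so 4 ∣ N; and since 168 = 8·21, N = 21·(8q), so 21 ∣ N.

[⇐] This fails: take N = 84. Both 4 ∣ 84 and 21 ∣ 84, yet 84 is not a multiple of 168 (since 84 = 0·168 + 84), so 168 ∤ 84.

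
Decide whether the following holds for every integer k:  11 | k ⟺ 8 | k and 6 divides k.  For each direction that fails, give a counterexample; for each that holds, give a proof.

Forward direction. This fails: take k = 11. Certainly 11 ∣ 11, but 8 ∤ 11.

Converse. This fails: take k = 24. Both 8 ∣ 24 and 6 ∣ 24, yet 24 is not a multiple of 11 (since 24 = 2·11 + 2), so 11 ∤ 24.

Neither implication holds.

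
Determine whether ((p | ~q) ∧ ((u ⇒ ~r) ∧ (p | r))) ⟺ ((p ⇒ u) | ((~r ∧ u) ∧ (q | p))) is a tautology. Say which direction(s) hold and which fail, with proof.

Neither implication holds.

(→) This fails. Under q = F, u = F, r = F, p = T, the left side is true but the right side is false.

(←) This fails. Under q = F, u = F, r = F, p = F, the left side is false but the right side is true.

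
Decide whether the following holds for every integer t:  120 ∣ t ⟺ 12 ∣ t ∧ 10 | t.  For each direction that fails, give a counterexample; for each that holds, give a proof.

(⇒) If 120 ∣ t, write t = 120q. Since 120 = 10·12, t = 12·(10q), so 12 ∣ t; and since 120 = 12·10, t = 10·(12q), so 10 ∣ t.

(⇐) This fails: take t = 60. Both 12 ∣ 60 and 10 ∣ 60, yet 60 is not a multiple of 120 (since 60 = 0·120 + 60), so 120 ∤ 60.

The forward direction holds; the converse fails.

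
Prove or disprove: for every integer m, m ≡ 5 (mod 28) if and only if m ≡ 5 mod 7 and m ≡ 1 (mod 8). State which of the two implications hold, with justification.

The forward direction fails; the converse holds.

(⇒) This fails: m = 5 gives 5 ≡ 5 (mod 28) but 5 ≡ 5 (mod 8), so the conjunction on the right does not hold.

(⇐) Conversely, if m ≡ 5 (mod 7) and m ≡ 1 (mod 8), then by the Chinese remainder theorem m ≡ 33 (mod 56). Since 33 ≡ 5 (mod 28) and 28 ∣ 56, we get m ≡ 5 (mod 28).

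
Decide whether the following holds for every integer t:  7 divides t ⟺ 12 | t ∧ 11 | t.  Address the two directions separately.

[⇒] This fails: take t = 7. Certainly 7 ∣ 7, but 12 ∤ 7.

[⇐] This fails: take t = 132. Both 12 ∣ 132 and 11 ∣ 132, yet 132 is not a multiple of 7 (since 132 = 18·7 + 6), so 7 ∤ 132.

Neither implication holds.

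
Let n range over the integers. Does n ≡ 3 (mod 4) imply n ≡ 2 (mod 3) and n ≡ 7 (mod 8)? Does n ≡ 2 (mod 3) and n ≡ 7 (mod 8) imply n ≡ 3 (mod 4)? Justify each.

The forward direction fails; the converse holds.

(⟸) If n ≡ 2 (mod 3) and n ≡ 7 (mod 8), then by the Chinese remainder theorem n ≡ 23 (mod 24). Since 23 ≡ 3 (mod 4) and 4 ∣ 24, we get n ≡ 3 (mod 4).

(⟹) This fails: n = 3 gives 3 ≡ 3 (mod 4) but 3 ≡ 0 (mod 3), so the conjunction on the right does not hold.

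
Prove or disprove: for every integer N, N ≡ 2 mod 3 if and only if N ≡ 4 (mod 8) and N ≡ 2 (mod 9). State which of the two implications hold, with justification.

Forward direction. This fails: N = 2 gives 2 ≡ 2 (mod 3) but 2 ≡ 2 (mod 8), so the conjunction on the right does not hold.

Converse. If N ≡ 4 (mod 8) and N ≡ 2 (mod 9), then by the Chinese remainder theorem N ≡ 20 (mod 72). Since 20 ≡ 2 (mod 3) and 3 ∣ 72, we get N ≡ 2 (mod 3).

Only the converse holds.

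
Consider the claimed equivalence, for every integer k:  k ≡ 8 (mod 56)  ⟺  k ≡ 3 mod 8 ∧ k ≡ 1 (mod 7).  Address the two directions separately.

Both directions fail.

Forward direction. This fails: k = 8 gives 8 ≡ 8 (mod 56) but 8 ≡ 0 (mod 8), so the conjunction on the right does not hold.

Converse. This fails: k = 43 satisfies both congruences on the right (43 ≡ 3 mod 8 and 43 ≡ 1 mod 7) yet 43 ≡ 43 (mod 56), not 8.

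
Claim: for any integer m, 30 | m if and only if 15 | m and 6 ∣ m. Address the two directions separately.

Forward direction. If 30 ∣ m, write m = 30q. Since 30 = 2·15, m = 15·(2q), so 15 ∣ m; and since 30 = 5·6, m = 6·(5q), so 6 ∣ m.

Converse. Suppose 15 ∣ m and 6 ∣ m. Any common multiple of 15 and 6 is a multiple of their lcm; here lcm(15, 6) = 15·6/gcd(15, 6) = 90/3 = 30, so 30 ∣ m.

Both directions hold; the statement is true.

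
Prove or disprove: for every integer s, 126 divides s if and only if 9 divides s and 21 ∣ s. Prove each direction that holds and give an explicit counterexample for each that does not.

Forward direction. If 126 ∣ s, write s = 126q. Since 126 = 14·9, s = 9·(14q), so 9 ∣ s; and since 126 = 6·21, s = 21·(6q), so 21 ∣ s.

Converse. This fails: take s = 63. Both 9 ∣ 63 and 21 ∣ 63, yet 63 is not a multiple of 126 (since 63 = 0·126 + 63), so 126 ∤ 63.

Only the forward direction holds.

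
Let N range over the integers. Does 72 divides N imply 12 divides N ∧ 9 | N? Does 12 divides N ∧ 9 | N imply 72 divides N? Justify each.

Forward direction. If 72 ∣ N, write N = 72q. Since 72 = 6·12, N = 12·(6q), so 12 ∣ N; and since 72 = 8·9, N = 9·(8q), so 9 ∣ N.

Converse. This fails: take N = 36. Both 12 ∣ 36 and 9 ∣ 36, yet 36 is not a multiple of 72 (since 36 = 0·72 + 36), so 72 ∤ 36.

The forward direction holds; the converse fails.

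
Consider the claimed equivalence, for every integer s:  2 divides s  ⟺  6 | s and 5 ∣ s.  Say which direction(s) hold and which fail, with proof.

Only the converse holds.

(⇒) This fails: take s = 2. Certainly 2 ∣ 2, but 6 ∤ 2.

(⇐) Suppose 6 ∣ s and 5 ∣ s. Any common multiple of 6 and 5 is a multiple of their lcm; here gcd(6, 5) = 1, so lcm(6, 5) = 6·5 = 30, so 30 ∣ s. Since 2 ∣ 30, it follows that 2 ∣ s.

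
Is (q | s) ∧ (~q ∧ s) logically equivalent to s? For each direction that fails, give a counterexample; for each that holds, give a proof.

[⇐] This fails. Under q = T, s = T, the left side is false but the right side is true.

[⇒] Assume the antecedent. If q is true, the antecedent cannot hold. If q is false, the antecedent forces (q = F, s = T), and s holds there. Either way s holds.

Only the forward implication holds.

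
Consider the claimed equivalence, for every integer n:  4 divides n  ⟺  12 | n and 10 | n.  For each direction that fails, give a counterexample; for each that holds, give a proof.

Not equivalent: only (⇐) holds.

(←) Suppose 12 ∣ n and 10 ∣ n. Any common multiple of 12 and 10 is a multiple of their lcm; here lcm(12, 10) = 12·10/gcd(12, 10) = 120/2 = 60, so 60 ∣ n. Since 4 ∣ 60, it follows that 4 ∣ n.

(→) This fails: take n = 4. Certainly 4 ∣ 4, but 12 ∤ 4.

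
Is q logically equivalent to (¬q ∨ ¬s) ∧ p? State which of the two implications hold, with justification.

Both directions fail.

(⟹) This fails. Under s = F, q = T, p = F, the left side is true but the right side is false.

(⟸) This fails. Under s = F, q = F, p = T, the left side is false but the right side is true.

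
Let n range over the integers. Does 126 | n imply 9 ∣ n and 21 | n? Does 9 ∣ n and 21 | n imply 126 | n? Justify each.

The forward direction holds; the converse fails.

Forward direction. If 126 ∣ n, write n = 126q. Since 126 = 14·9, n = 9·(14q), so 9 ∣ n; and since 126 = 6·21, n = 21·(6q), so 21 ∣ n.

Converse. This fails: take n = 63. Both 9 ∣ 63 and 21 ∣ 63, yet 63 is not a multiple of 126 (since 63 = 0·126 + 63), so 126 ∤ 63.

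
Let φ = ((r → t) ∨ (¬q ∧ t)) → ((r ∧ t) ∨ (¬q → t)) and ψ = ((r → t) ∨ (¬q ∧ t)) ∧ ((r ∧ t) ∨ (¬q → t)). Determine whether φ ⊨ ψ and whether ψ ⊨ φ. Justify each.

Converse. Assume the antecedent. If q is true, the consequent reduces to true regardless of the other variables. If q is false, the antecedent forces (q = F, r = F, t = T) or (q = F, r = T, t = T), and the consequent holds there. Either way the consequent holds.

Forward direction. This fails. Under q = F, r = T, t = F, the left side is true but the right side is false.

The forward direction fails; the converse holds.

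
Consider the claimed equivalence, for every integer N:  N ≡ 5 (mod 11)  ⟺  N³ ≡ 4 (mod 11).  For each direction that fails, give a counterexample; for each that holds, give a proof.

(←) Suppose N³ ≡ 4 (mod 11). The only residue r in {0, …, 10} with r³ ≡ 4 (mod 11) is r = 5, so N ≡ 5 (mod 11).

(→) Suppose N ≡ 5 (mod 11). Write N = 11j + 5. Then (11j + 5)³ = 1331j³ + 1815j² + 825j + 125 = 11(121j³ + 165j² + 75j + 11) + 4, so N³ ≡ 4 (mod 11).

Both implications hold.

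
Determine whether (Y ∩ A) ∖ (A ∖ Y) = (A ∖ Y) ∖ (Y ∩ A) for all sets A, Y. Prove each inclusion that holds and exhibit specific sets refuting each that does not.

Forward inclusion. This inclusion fails. Take A = {1}, Y = {1}; then 1 ∈ (Y ∩ A) ∖ (A ∖ Y) but 1 ∉ (A ∖ Y) ∖ (Y ∩ A).

Reverse inclusion. This inclusion fails. Take A = {1}, Y = ∅; then 1 ∈ (A ∖ Y) ∖ (Y ∩ A) but 1 ∉ (Y ∩ A) ∖ (A ∖ Y).

Both inclusions fail.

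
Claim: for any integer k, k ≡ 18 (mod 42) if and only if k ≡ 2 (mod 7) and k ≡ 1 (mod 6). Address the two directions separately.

(⇒) fails and (⇐) fails.

Forward direction. This fails: k = 18 gives 18 ≡ 18 (mod 42) but 18 ≡ 4 (mod 7), so the conjunction on the right does not hold.

Converse. This fails: k = 37 satisfies both congruences on the right (37 ≡ 2 mod 7 and 37 ≡ 1 mod 6) yet 37 ≡ 37 (mod 42), not 18.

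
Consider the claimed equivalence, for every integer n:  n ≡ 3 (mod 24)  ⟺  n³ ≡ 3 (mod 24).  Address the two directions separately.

Both implications hold.

(⟸) Suppose n³ ≡ 3 (mod 24). The only residue r in {0, …, 23} with r³ ≡ 3 (mod 24) is r = 3, so n ≡ 3 (mod 24).

(⟹) Suppose n ≡ 3 (mod 24). Write n = 24j + 3. Then (24j + 3)³ = 13824j³ + 5184j² + 648j + 27 = 24(576j³ + 216j² + 27j + 1) + 3, so n³ ≡ 3 (mod 24).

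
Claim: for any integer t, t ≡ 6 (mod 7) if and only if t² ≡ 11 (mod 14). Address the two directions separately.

(⟹) This fails: take t = 6. Then 6 ≡ 6 (mod 7), but 6² = 36 ≡ 8 (mod 14), not 11.

(⟸) This fails: take t = 5. Then 5² = 25 ≡ 11 (mod 14), yet 5 ≡ 5 (mod 7), not 6.

(⇒) fails and (⇐) fails.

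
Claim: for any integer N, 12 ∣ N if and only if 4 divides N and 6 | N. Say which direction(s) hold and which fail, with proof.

Both directions hold; the statement is true.

(→) If 12 ∣ N, write N = 12q. Since 12 = 3·4, N = 4·(3q), so 4 ∣ N; and since 12 = 2·6, N = 6·(2q), so 6 ∣ N.

(←) Suppose 4 ∣ N and 6 ∣ N. Any common multiple of 4 and 6 is a multiple of their lcm; here lcm(4, 6) = 4·6/gcd(4, 6) = 24/2 = 12, so 12 ∣ N.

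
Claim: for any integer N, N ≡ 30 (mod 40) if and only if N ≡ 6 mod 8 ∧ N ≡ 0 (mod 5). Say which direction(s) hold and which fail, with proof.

Both directions hold; the statement is true.

(⇒) Suppose N ≡ 30 (mod 40); write N = 40j + 30. Since 8 ∣ 40, reducing mod 8 gives N ≡ 30 ≡ 6 (mod 8); since 5 ∣ 40, reducing mod 5 gives N ≡ 30 ≡ 0 (mod 5).

(⇐) Conversely, if N ≡ 6 (mod 8) and N ≡ 0 (mod 5), then by the Chinese remainder theorem N ≡ 30 (mod 40). This is exactly N ≡ 30 (mod 40).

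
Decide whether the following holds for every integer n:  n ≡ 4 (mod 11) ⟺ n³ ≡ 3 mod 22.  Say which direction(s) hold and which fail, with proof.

(⇒) fails and (⇐) fails.

(⟹) This fails: take n = 4. Then 4 ≡ 4 (mod 11), but 4³ = 64 ≡ 20 (mod 22), not 3.

(⟸) This fails: take n = 9. Then 9³ = 729 ≡ 3 (mod 22), yet 9 ≡ 9 (mod 11), not 4.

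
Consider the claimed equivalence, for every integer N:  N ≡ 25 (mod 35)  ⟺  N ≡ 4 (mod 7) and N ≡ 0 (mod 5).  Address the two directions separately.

Both directions hold; the statement is true.

Converse. If N ≡ 4 (mod 7) and N ≡ 0 (mod 5), then by the Chinese remainder theorem N ≡ 25 (mod 35). This is exactly N ≡ 25 (mod 35).

Forward direction. Suppose N ≡ 25 (mod 35); write N = 35j + 25. Since 7 ∣ 35, reducing mod 7 gives N ≡ 25 ≡ 4 (mod 7); since 5 ∣ 35, reducing mod 5 gives N ≡ 25 ≡ 0 (mod 5).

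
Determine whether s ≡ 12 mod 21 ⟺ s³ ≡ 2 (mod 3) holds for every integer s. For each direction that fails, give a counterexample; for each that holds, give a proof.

(⇒) fails and (⇐) fails.

[⇒] This fails: take s = 12. Then 12 ≡ 12 (mod 21), but 12³ = 1728 ≡ 0 (mod 3), not 2.

[⇐] This fails: take s = 2. Then 2³ = 8 ≡ 2 (mod 3), yet 2 ≡ 2 (mod 21), not 12.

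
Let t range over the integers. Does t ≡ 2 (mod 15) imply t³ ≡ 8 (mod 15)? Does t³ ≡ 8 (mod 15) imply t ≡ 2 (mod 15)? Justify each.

Both directions hold.

(→) Suppose t ≡ 2 (mod 15). Write t = 15j + 2. Then (15j + 2)³ = 3375j³ + 1350j² + 180j + 8 = 15(225j³ + 90j² + 12j) + 8, so t³ ≡ 8 (mod 15).

(←) Conversely, suppose t³ ≡ 8 (mod 15). The only residue r in {0, …, 14} with r³ ≡ 8 (mod 15) is r = 2, so t ≡ 2 (mod 15).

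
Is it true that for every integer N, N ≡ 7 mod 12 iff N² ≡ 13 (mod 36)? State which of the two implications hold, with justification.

[⇒] This fails: take N = 19. Then 19 ≡ 7 (mod 12), but 19² = 361 ≡ 1 (mod 36), not 13.

[⇐] This fails: take N = 11. Then 11² = 121 ≡ 13 (mod 36), yet 11 ≡ 11 (mod 12), not 7.

Neither implication holds.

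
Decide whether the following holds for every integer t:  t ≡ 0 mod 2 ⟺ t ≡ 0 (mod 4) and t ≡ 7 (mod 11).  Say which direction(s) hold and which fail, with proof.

The forward direction fails; the converse holds.

Forward direction. This fails: t = 0 gives 0 ≡ 0 (mod 2) but 0 ≡ 0 (mod 11), so the conjunction on the right does not hold.

Converse. If t ≡ 0 (mod 4) and t ≡ 7 (mod 11), then by the Chinese remainder theorem t ≡ 40 (mod 44). Since 40 ≡ 0 (mod 2) and 2 ∣ 44, we get t ≡ 0 (mod 2).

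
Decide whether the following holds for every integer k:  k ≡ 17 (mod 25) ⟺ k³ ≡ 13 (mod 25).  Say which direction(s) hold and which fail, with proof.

(⇒) Suppose k ≡ 17 (mod 25). Write k = 25j + 17. Then (25j + 17)³ = 15625j³ + 31875j² + 21675j + 4913 = 25(625j³ + 1275j² + 867j + 196) + 13, so k³ ≡ 13 (mod 25).

(⇐) Conversely, suppose k³ ≡ 13 (mod 25). The only residue r in {0, …, 24} with r³ ≡ 13 (mod 25) is r = 17, so k ≡ 17 (mod 25).

The biconditional holds.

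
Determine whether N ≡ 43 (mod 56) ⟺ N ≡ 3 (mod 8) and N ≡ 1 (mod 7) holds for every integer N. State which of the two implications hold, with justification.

Both directions hold.

(⇒) Suppose N ≡ 43 (mod 56); write N = 56j + 43. Since 8 ∣ 56, reducing mod 8 gives N ≡ 43 ≡ 3 (mod 8); since 7 ∣ 56, reducing mod 7 gives N ≡ 43 ≡ 1 (mod 7).

(⇐) Conversely, if N ≡ 3 (mod 8) and N ≡ 1 (mod 7), then by the Chinese remainder theorem N ≡ 43 (mod 56). This is exactly N ≡ 43 (mod 56).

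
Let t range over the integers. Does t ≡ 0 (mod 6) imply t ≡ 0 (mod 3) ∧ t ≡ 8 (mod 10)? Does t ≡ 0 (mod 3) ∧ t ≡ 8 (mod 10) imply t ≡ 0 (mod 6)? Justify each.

(⇒) This fails: t = 0 gives 0 ≡ 0 (mod 6) but 0 ≡ 0 (mod 10), so the conjunction on the right does not hold.

(⇐) Conversely, if t ≡ 0 (mod 3) and t ≡ 8 (mod 10), then by the Chinese remainder theorem t ≡ 18 (mod 30). Since 18 ≡ 0 (mod 6) and 6 ∣ 30, we get t ≡ 0 (mod 6).

Only the converse holds.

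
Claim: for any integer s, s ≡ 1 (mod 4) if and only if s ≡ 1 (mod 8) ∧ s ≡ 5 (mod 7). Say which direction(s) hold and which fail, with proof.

(⟹) This fails: s = 1 gives 1 ≡ 1 (mod 4) but 1 ≡ 1 (mod 7), so the conjunction on the right does not hold.

(⟸) Conversely, if s ≡ 1 (mod 8) and s ≡ 5 (mod 7), then by the Chinese remainder theorem s ≡ 33 (mod 56). Since 33 ≡ 1 (mod 4) and 4 ∣ 56, we get s ≡ 1 (mod 4).

(⇒) fails; (⇐) holds.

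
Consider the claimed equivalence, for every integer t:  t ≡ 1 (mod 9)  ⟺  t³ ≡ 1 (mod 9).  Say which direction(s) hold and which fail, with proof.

The forward direction holds; the converse fails.

(→) Suppose t ≡ 1 (mod 9). Write t = 9j + 1. Then (9j + 1)³ = 729j³ + 243j² + 27j + 1 = 9(81j³ + 27j² + 3j) + 1, so t³ ≡ 1 (mod 9).

(←) This fails: take t = 4. Then 4³ = 64 ≡ 1 (mod 9), yet 4 ≡ 4 (mod 9), not 1.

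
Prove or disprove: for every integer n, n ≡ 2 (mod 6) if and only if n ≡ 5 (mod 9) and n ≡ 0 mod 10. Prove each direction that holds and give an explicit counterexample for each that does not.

The forward direction fails; the converse holds.

[⇒] This fails: n = 32 gives 32 ≡ 2 (mod 6) but 32 ≡ 2 (mod 10), so the conjunction on the right does not hold.

[⇐] Conversely, if n ≡ 5 (mod 9) and n ≡ 0 (mod 10), then by the Chinese remainder theorem n ≡ 50 (mod 90). Since 50 ≡ 2 (mod 6) and 6 ∣ 90, we get n ≡ 2 (mod 6).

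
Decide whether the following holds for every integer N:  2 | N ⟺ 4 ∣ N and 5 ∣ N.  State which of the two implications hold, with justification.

(⇒) fails; (⇐) holds.

(⟹) This fails: take N = 2. Certainly 2 ∣ 2, but 4 ∤ 2.

(⟸) Suppose 4 ∣ N and 5 ∣ N. Any common multiple of 4 and 5 is a multiple of their lcm; here gcd(4, 5) = 1, so lcm(4, 5) = 4·5 = 20, so 20 ∣ N. Since 2 ∣ 20, it follows that 2 ∣ N.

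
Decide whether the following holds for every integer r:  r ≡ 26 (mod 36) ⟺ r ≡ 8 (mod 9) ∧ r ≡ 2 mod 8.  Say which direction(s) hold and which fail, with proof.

(⇒) fails; (⇐) holds.

(⇐) If r ≡ 8 (mod 9) and r ≡ 2 (mod 8), then by the Chinese remainder theorem r ≡ 26 (mod 72). Since 26 ≡ 26 (mod 36) and 36 ∣ 72, we get r ≡ 26 (mod 36).

(⇒) This fails: r = 62 gives 62 ≡ 26 (mod 36) but 62 ≡ 6 (mod 8), so the conjunction on the right does not hold.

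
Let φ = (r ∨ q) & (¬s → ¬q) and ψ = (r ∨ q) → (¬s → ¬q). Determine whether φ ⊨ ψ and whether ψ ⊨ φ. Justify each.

(→) Assume the antecedent. If s is true, (r ∨ q) → (¬s → ¬q) reduces to true regardless of the other variables. If s is false, the antecedent forces (s = F, q = F, r = T), and (r ∨ q) → (¬s → ¬q) holds there. Either way (r ∨ q) → (¬s → ¬q) holds.

(←) This fails. Under s = F, q = F, r = F, the left side is false but the right side is true.

The forward direction holds; the converse fails.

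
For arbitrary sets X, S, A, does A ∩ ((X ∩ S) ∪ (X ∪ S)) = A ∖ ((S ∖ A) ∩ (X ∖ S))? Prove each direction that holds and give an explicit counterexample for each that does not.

(⊆) Let x ∈ A ∩ ((X ∩ S) ∪ (X ∪ S)). Then either x ∈ X ∩ A and x ∉ S; or x ∈ S ∩ A and x ∉ X; or x ∈ X ∩ S ∩ A. In each case x ∈ A ∖ ((S ∖ A) ∩ (X ∖ S)), so A ∩ ((X ∩ S) ∪ (X ∪ S)) ⊆ A ∖ ((S ∖ A) ∩ (X ∖ S)).

(⊇) This inclusion fails. Take X = ∅, S = ∅, A = {1}; then 1 ∈ A ∖ ((S ∖ A) ∩ (X ∖ S)) but 1 ∉ A ∩ ((X ∩ S) ∪ (X ∪ S)).

Only the forward inclusion holds.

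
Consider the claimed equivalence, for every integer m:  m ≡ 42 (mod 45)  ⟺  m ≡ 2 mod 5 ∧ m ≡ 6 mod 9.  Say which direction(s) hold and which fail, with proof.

Both implications hold.

(⇒) Suppose m ≡ 42 (mod 45); write m = 45j + 42. Since 5 ∣ 45, reducing mod 5 gives m ≡ 42 ≡ 2 (mod 5); since 9 ∣ 45, reducing mod 9 gives m ≡ 42 ≡ 6 (mod 9).

(⇐) Conversely, if m ≡ 2 (mod 5) and m ≡ 6 (mod 9), then by the Chinese remainder theorem m ≡ 42 (mod 45). This is exactly m ≡ 42 (mod 45).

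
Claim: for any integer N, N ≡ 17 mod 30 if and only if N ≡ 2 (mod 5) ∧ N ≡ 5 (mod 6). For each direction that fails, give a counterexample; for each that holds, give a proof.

(→) Suppose N ≡ 17 (mod 30); write N = 30j + 17. Since 5 ∣ 30, reducing mod 5 gives N ≡ 17 ≡ 2 (mod 5); since 6 ∣ 30, reducing mod 6 gives N ≡ 17 ≡ 5 (mod 6).

(←) Conversely, if N ≡ 2 (mod 5) and N ≡ 5 (mod 6), then by the Chinese remainder theorem N ≡ 17 (mod 30). This is exactly N ≡ 17 (mod 30).

Both implications hold.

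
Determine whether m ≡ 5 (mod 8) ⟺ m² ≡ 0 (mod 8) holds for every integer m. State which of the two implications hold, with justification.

Neither implication holds.

Forward direction. This fails: take m = 5. Then 5 ≡ 5 (mod 8), but 5² = 25 ≡ 1 (mod 8), not 0.

Converse. This fails: take m = 0. Then 0² = 0 ≡ 0 (mod 8), yet 0 ≡ 0 (mod 8), not 5.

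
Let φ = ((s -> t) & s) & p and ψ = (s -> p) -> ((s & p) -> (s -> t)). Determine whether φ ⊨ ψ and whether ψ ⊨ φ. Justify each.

(⇒) Assume the antecedent. If s is true, the antecedent forces (s = T, t = T, p = T), and the consequent holds there. If s is false, the antecedent cannot hold. Either way the consequent holds.

(⇐) This fails. Under s = F, t = F, p = F, the left side is false but the right side is true.

The forward direction holds; the converse fails.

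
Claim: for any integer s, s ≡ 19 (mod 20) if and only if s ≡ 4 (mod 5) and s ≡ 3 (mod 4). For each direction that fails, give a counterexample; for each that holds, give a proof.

Both implications hold.

(⇒) Suppose s ≡ 19 (mod 20); write s = 20j + 19. Since 5 ∣ 20, reducing mod 5 gives s ≡ 19 ≡ 4 (mod 5); since 4 ∣ 20, reducing mod 4 gives s ≡ 19 ≡ 3 (mod 4).

(⇐) Conversely, if s ≡ 4 (mod 5) and s ≡ 3 (mod 4), then by the Chinese remainder theorem s ≡ 19 (mod 20). This is exactly s ≡ 19 (mod 20).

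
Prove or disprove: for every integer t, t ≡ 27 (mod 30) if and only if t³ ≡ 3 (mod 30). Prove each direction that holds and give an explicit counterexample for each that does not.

[⇐] Suppose t³ ≡ 3 (mod 30). The only residue r in {0, …, 29} with r³ ≡ 3 (mod 30) is r = 27, so t ≡ 27 (mod 30).

[⇒] Suppose t ≡ 27 (mod 30). Write t = 30j + 27. Then (30j + 27)³ = 27000j³ + 72900j² + 65610j + 19683 = 30(900j³ + 2430j² + 2187j + 656) + 3, so t³ ≡ 3 (mod 30).

Equivalent; both directions hold.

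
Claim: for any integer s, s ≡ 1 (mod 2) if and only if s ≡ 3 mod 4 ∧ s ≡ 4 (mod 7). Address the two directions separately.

(⇒) This fails: s = 1 gives 1 ≡ 1 (mod 2) but 1 ≡ 1 (mod 4), so the conjunction on the right does not hold.

(⇐) Conversely, if s ≡ 3 (mod 4) and s ≡ 4 (mod 7), then by the Chinese remainder theorem s ≡ 11 (mod 28). Since 11 ≡ 1 (mod 2) and 2 ∣ 28, we get s ≡ 1 (mod 2).

Only the reverse direction holds.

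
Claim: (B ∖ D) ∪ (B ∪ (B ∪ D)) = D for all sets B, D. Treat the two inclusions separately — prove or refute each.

Only the reverse inclusion holds.

(⊆) This inclusion fails. Take B = {1}, D = ∅; then 1 ∈ (B ∖ D) ∪ (B ∪ (B ∪ D)) but 1 ∉ D.

(⊇) Let x ∈ D. Then either x ∈ D and x ∉ B; or x ∈ B ∩ D. In each case x ∈ (B ∖ D) ∪ (B ∪ (B ∪ D)), so D ⊆ (B ∖ D) ∪ (B ∪ (B ∪ D)).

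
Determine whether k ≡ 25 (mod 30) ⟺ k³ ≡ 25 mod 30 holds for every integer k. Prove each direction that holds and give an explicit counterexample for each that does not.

(⟹) Suppose k ≡ 25 (mod 30). Write k = 30j + 25. Then (30j + 25)³ = 27000j³ + 67500j² + 56250j + 15625 = 30(900j³ + 2250j² + 1875j + 520) + 25, so k³ ≡ 25 (mod 30).

(⟸) Conversely, suppose k³ ≡ 25 (mod 30). The only residue r in {0, …, 29} with r³ ≡ 25 (mod 30) is r = 25, so k ≡ 25 (mod 30).

Both implications hold.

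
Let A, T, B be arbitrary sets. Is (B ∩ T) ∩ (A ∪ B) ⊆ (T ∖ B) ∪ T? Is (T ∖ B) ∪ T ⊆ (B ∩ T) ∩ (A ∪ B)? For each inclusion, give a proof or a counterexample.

Only the forward inclusion holds.

(⟹) Let x ∈ (B ∩ T) ∩ (A ∪ B). Then either x ∈ T ∩ B and x ∉ A; or x ∈ A ∩ T ∩ B. In each case x ∈ (T ∖ B) ∪ T, so (B ∩ T) ∩ (A ∪ B) ⊆ (T ∖ B) ∪ T.

(⟸) This inclusion fails. Take A = ∅, T = {1}, B = ∅; then 1 ∈ (T ∖ B) ∪ T but 1 ∉ (B ∩ T) ∩ (A ∪ B).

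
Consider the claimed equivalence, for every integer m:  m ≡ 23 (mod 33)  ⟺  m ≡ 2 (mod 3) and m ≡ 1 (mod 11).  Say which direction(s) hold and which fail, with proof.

(→) Suppose m ≡ 23 (mod 33); write m = 33j + 23. Since 3 ∣ 33, reducing mod 3 gives m ≡ 23 ≡ 2 (mod 3); since 11 ∣ 33, reducing mod 11 gives m ≡ 23 ≡ 1 (mod 11).

(←) Conversely, if m ≡ 2 (mod 3) and m ≡ 1 (mod 11), then by the Chinese remainder theorem m ≡ 23 (mod 33). This is exactly m ≡ 23 (mod 33).

Both implications hold.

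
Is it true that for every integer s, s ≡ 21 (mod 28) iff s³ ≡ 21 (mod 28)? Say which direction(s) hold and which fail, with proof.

(⟹) Suppose s ≡ 21 (mod 28). Write s = 28j + 21. Then (28j + 21)³ = 21952j³ + 49392j² + 37044j + 9261 = 28(784j³ + 1764j² + 1323j + 330) + 21, so s³ ≡ 21 (mod 28).

(⟸) Conversely, suppose s³ ≡ 21 (mod 28). The only residue r in {0, …, 27} with r³ ≡ 21 (mod 28) is r = 21, so s ≡ 21 (mod 28).

Both implications hold.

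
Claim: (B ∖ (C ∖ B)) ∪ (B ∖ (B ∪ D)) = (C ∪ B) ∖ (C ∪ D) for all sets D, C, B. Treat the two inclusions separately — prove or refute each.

Only the reverse inclusion holds.

(⊆) This inclusion fails. Take D = {1}, C = ∅, B = {1}; then 1 ∈ (B ∖ (C ∖ B)) ∪ (B ∖ (B ∪ D)) but 1 ∉ (C ∪ B) ∖ (C ∪ D).

(⊇) Let x ∈ (C ∪ B) ∖ (C ∪ D). Then x ∈ B and x ∉ D, C, from which x ∈ (B ∖ (C ∖ B)) ∪ (B ∖ (B ∪ D)).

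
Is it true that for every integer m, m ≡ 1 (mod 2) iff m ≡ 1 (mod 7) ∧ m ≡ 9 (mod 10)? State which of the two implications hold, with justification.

Only the reverse direction holds.

(→) This fails: m = 1 gives 1 ≡ 1 (mod 2) but 1 ≡ 1 (mod 10), so the conjunction on the right does not hold.

(←) Conversely, if m ≡ 1 (mod 7) and m ≡ 9 (mod 10), then by the Chinese remainder theorem m ≡ 29 (mod 70). Since 29 ≡ 1 (mod 2) and 2 ∣ 70, we get m ≡ 1 (mod 2).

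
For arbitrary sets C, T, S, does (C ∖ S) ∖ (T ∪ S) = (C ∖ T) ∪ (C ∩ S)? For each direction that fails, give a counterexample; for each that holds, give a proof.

(⟹) Let x ∈ (C ∖ S) ∖ (T ∪ S). Then x ∈ C and x ∉ T, S, from which x ∈ (C ∖ T) ∪ (C ∩ S).

(⟸) This inclusion fails. Take C = {1}, T = ∅, S = {1}; then 1 ∈ (C ∖ T) ∪ (C ∩ S) but 1 ∉ (C ∖ S) ∖ (T ∪ S).

The sets are not equal: only the forward inclusion holds.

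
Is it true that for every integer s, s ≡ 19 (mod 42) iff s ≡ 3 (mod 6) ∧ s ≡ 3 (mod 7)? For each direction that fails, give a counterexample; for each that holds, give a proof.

[⇒] This fails: s = 19 gives 19 ≡ 19 (mod 42) but 19 ≡ 1 (mod 6), so the conjunction on the right does not hold.

[⇐] This fails: s = 3 satisfies both congruences on the right (3 ≡ 3 mod 6 and 3 ≡ 3 mod 7) yet 3 ≡ 3 (mod 42), not 19.

Both directions fail.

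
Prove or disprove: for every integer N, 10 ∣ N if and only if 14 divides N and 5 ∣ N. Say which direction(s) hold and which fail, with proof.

(⇒) This fails: take N = 10. Certainly 10 ∣ 10, but 14 ∤ 10.

(⇐) Suppose 14 ∣ N and 5 ∣ N. Any common multiple of 14 and 5 is a multiple of their lcm; here gcd(14, 5) = 1, so lcm(14, 5) = 14·5 = 70, so 70 ∣ N. Since 10 ∣ 70, it follows that 10 ∣ N.

The forward direction fails; the converse holds.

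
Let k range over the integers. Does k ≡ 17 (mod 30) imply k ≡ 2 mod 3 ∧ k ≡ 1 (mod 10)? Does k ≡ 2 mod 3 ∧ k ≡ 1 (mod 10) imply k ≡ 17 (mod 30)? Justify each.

(⇒) fails and (⇐) fails.

(→) This fails: k = 17 gives 17 ≡ 17 (mod 30) but 17 ≡ 7 (mod 10), so the conjunction on the right does not hold.

(←) This fails: k = 11 satisfies both congruences on the right (11 ≡ 2 mod 3 and 11 ≡ 1 mod 10) yet 11 ≡ 11 (mod 30), not 17.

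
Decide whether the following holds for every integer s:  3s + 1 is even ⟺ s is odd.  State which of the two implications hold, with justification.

Converse. Suppose s is odd; write s = 2j + 1. Then 3s + 1 = 3·(2j + 1) + 1 = 2·3j + 4, which is even.

Forward direction. Suppose 3s + 1 is even. Since 3 is odd, 3s and s have the same parity, so 3s + 1 ≡ s + 1 (mod 2). As 1 is odd, 3s + 1 is even exactly when s is odd. Thus s is odd.

Both implications hold.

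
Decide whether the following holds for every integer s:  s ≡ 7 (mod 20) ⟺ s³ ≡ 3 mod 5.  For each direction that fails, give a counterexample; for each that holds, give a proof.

(→) Suppose s ≡ 7 (mod 20). Then s³ ≡ 7³ = 343 (mod 20), and since 5 ∣ 20, also s³ ≡ 3 (mod 5).

(←) This fails: take s = 2. Then 2³ = 8 ≡ 3 (mod 5), yet 2 ≡ 2 (mod 20), not 7.

(⇒) holds; (⇐) fails.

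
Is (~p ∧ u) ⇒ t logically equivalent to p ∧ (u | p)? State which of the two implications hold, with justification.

The forward direction fails; the converse holds.

(→) This fails. Under p = F, t = F, u = F, the left side is true but the right side is false.

(←) Assume the antecedent. If p is true, (~p ∧ u) ⇒ t reduces to true regardless of the other variables. If p is false, the antecedent cannot hold. Either way (~p ∧ u) ⇒ t holds.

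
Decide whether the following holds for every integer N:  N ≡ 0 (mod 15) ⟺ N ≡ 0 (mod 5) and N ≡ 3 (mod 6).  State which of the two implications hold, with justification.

(←) If N ≡ 0 (mod 5) and N ≡ 3 (mod 6), then by the Chinese remainder theorem N ≡ 15 (mod 30). Since 15 ≡ 0 (mod 15) and 15 ∣ 30, we get N ≡ 0 (mod 15).

(→) This fails: N = 0 gives 0 ≡ 0 (mod 15) but 0 ≡ 0 (mod 6), so the conjunction on the right does not hold.

The forward direction fails; the converse holds.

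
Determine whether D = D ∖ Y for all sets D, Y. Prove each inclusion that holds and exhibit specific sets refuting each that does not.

(⊆) fails; (⊇) holds.

Forward inclusion. This inclusion fails. Take D = {1}, Y = {1}; then 1 ∈ D but 1 ∉ D ∖ Y.

Reverse inclusion. Let x ∈ D ∖ Y. Then x ∈ D and x ∉ Y, from which x ∈ D.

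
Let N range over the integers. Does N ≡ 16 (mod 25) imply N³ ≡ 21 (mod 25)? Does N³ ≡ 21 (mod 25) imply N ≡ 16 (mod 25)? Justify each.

[⇒] Suppose N ≡ 16 (mod 25). Write N = 25j + 16. Then (25j + 16)³ = 15625j³ + 30000j² + 19200j + 4096 = 25(625j³ + 1200j² + 768j + 163) + 21, so N³ ≡ 21 (mod 25).

[⇐] Conversely, suppose N³ ≡ 21 (mod 25). The only residue r in {0, …, 24} with r³ ≡ 21 (mod 25) is r = 16, so N ≡ 16 (mod 25).

Equivalent; both directions hold.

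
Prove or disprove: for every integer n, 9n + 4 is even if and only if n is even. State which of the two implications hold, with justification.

(⇒) Suppose 9n + 4 is even. Since 9 is odd, 9n and n have the same parity, so 9n + 4 ≡ n + 4 (mod 2). As 4 is even, 9n + 4 is even exactly when n is even. Thus n is even.

(⇐) Conversely, suppose n is even; write n = 2j. Then 9n + 4 = 9·(2j) + 4 = 2·9j + 4, which is even.

Both directions hold; the statement is true.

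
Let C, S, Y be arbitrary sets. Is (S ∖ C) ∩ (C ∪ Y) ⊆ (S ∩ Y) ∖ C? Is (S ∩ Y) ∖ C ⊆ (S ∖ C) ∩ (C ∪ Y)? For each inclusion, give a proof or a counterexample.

Both inclusions hold.

Forward inclusion. Let x ∈ (S ∖ C) ∩ (C ∪ Y). Then x ∈ S ∩ Y and x ∉ C, from which x ∈ (S ∩ Y) ∖ C.

Reverse inclusion. Let x ∈ (S ∩ Y) ∖ C. Then x ∈ S ∩ Y and x ∉ C, from which x ∈ (S ∖ C) ∩ (C ∪ Y).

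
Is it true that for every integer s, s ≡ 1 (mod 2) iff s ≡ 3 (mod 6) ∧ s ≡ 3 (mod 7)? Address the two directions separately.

(⇒) fails; (⇐) holds.

(⟸) If s ≡ 3 (mod 6) and s ≡ 3 (mod 7), then by the Chinese remainder theorem s ≡ 3 (mod 42). Since 3 ≡ 1 (mod 2) and 2 ∣ 42, we get s ≡ 1 (mod 2).

(⟹) This fails: s = 1 gives 1 ≡ 1 (mod 2) but 1 ≡ 1 (mod 6), so the conjunction on the right does not hold.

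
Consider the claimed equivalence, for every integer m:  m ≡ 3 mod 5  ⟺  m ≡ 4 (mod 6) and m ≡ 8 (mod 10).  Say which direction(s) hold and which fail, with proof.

Forward direction. This fails: m = 3 gives 3 ≡ 3 (mod 5) but 3 ≡ 3 (mod 6), so the conjunction on the right does not hold.

Converse. If m ≡ 4 (mod 6) and m ≡ 8 (mod 10), then by the Chinese remainder theorem m ≡ 28 (mod 30). Since 28 ≡ 3 (mod 5) and 5 ∣ 30, we get m ≡ 3 (mod 5).

Only the reverse direction holds.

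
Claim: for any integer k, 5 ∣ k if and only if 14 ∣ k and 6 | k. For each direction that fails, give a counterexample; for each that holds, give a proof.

Both directions fail.

(→) This fails: take k = 5. Certainly 5 ∣ 5, but 14 ∤ 5.

(←) This fails: take k = 42. Both 14 ∣ 42 and 6 ∣ 42, yet 42 is not a multiple of 5 (since 42 = 8·5 + 2), so 5 ∤ 42.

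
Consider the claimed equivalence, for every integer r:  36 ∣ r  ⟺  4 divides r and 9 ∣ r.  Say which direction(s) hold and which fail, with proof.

(⇒) If 36 ∣ r, write r = 36q. Since 36 = 9·4, r = 4·(9q), so 4 ∣ r; and since 36 = 4·9, r = 9·(4q), so 9 ∣ r.

(⇐) Suppose 4 ∣ r and 9 ∣ r. Any common multiple of 4 and 9 is a multiple of their lcm; here gcd(4, 9) = 1, so lcm(4, 9) = 4·9 = 36, so 36 ∣ r.

Equivalent; both directions hold.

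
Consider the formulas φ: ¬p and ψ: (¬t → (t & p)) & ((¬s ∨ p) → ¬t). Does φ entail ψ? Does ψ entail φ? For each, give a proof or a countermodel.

Only the converse holds.

(→) This fails. Under p = F, s = F, t = F, the left side is true but the right side is false.

(←) Assume the antecedent. If p is true, the antecedent cannot hold. If p is false, ¬p reduces to true regardless of the other variables. Either way ¬p holds.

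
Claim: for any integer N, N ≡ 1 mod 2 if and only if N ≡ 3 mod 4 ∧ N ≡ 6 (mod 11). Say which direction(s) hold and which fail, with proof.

Only the converse holds.

Forward direction. This fails: N = 1 gives 1 ≡ 1 (mod 2) but 1 ≡ 1 (mod 4), so the conjunction on the right does not hold.

Converse. If N ≡ 3 (mod 4) and N ≡ 6 (mod 11), then by the Chinese remainder theorem N ≡ 39 (mod 44). Since 39 ≡ 1 (mod 2) and 2 ∣ 44, we get N ≡ 1 (mod 2).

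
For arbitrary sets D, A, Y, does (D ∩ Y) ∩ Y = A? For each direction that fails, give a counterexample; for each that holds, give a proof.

(⊆) fails and (⊇) fails.

Forward inclusion. This inclusion fails. Take D = {1}, A = ∅, Y = {1}; then 1 ∈ (D ∩ Y) ∩ Y but 1 ∉ A.

Reverse inclusion. This inclusion fails. Take D = ∅, A = {1}, Y = ∅; then 1 ∈ A but 1 ∉ (D ∩ Y) ∩ Y.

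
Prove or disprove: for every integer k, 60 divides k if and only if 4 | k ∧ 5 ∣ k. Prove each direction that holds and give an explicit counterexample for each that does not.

Not equivalent: only (⇒) holds.

(⇐) This fails: take k = 20. Both 4 ∣ 20 and 5 ∣ 20, yet 20 is not a multiple of 60 (since 20 = 0·60 + 20), so 60 ∤ 20.

(⇒) If 60 ∣ k, write k = 60q. Since 60 = 15·4, k = 4·(15q), so 4 ∣ k; and since 60 = 12·5, k = 5·(12q), so 5 ∣ k.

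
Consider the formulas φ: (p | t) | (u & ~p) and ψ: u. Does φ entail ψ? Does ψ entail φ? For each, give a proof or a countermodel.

(⇒) fails; (⇐) holds.

[⇒] This fails. Under p = T, u = F, t = F, the left side is true but the right side is false.

[⇐] Assume the antecedent. If p is true, (p | t) | (u & ~p) reduces to true regardless of the other variables. If p is false, the antecedent forces (p = F, u = T, t = F) or (p = F, u = T, t = T), and (p | t) | (u & ~p) holds there. Either way (p | t) | (u & ~p) holds.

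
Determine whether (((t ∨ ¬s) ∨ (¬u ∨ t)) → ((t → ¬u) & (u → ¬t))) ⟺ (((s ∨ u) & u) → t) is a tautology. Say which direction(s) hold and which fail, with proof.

Both directions fail.

[⇒] This fails. Under t = F, s = F, u = T, the left side is true but the right side is false.

[⇐] This fails. Under t = T, s = F, u = T, the left side is false but the right side is true.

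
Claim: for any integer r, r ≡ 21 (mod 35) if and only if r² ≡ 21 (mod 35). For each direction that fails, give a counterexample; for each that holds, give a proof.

Not equivalent: only (⇒) holds.

(→) Suppose r ≡ 21 (mod 35). Write r = 35j + 21. Then (35j + 21)² = 1225j² + 1470j + 441 = 35(35j² + 42j + 12) + 21, so r² ≡ 21 (mod 35).

(←) This fails: take r = 14. Then 14² = 196 ≡ 21 (mod 35), yet 14 ≡ 14 (mod 35), not 21.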